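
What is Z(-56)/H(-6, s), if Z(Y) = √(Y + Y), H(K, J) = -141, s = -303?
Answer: -4*I*√7/141 ≈ -0.075057*I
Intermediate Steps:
Z(Y) = √2*√Y (Z(Y) = √(2*Y) = √2*√Y)
Z(-56)/H(-6, s) = (√2*√(-56))/(-141) = (√2*(2*I*√14))*(-1/141) = (4*I*√7)*(-1/141) = -4*I*√7/141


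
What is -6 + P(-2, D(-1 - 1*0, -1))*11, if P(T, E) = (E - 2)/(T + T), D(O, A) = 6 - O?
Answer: -79/4 ≈ -19.750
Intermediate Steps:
P(T, E) = (-2 + E)/(2*T) (P(T, E) = (-2 + E)/((2*T)) = (-2 + E)*(1/(2*T)) = (-2 + E)/(2*T))
-6 + P(-2, D(-1 - 1*0, -1))*11 = -6 + ((1/2)*(-2 + (6 - (-1 - 1*0)))/(-2))*11 = -6 + ((1/2)*(-1/2)*(-2 + (6 - (-1 + 0))))*11 = -6 + ((1/2)*(-1/2)*(-2 + (6 - 1*(-1))))*11 = -6 + ((1/2)*(-1/2)*(-2 + (6 + 1)))*11 = -6 + ((1/2)*(-1/2)*(-2 + 7))*11 = -6 + ((1/2)*(-1/2)*5)*11 = -6 - 5/4*11 = -6 - 55/4 = -79/4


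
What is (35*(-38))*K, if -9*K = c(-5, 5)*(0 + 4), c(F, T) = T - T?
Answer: 0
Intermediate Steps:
c(F, T) = 0
K = 0 (K = -0*(0 + 4) = -0*4 = -⅑*0 = 0)
(35*(-38))*K = (35*(-38))*0 = -1330*0 = 0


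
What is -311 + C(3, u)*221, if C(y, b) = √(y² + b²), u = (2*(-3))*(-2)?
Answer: -311 + 663*√17 ≈ 2422.6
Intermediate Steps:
u = 12 (u = -6*(-2) = 12)
C(y, b) = √(b² + y²)
-311 + C(3, u)*221 = -311 + √(12² + 3²)*221 = -311 + √(144 + 9)*221 = -311 + √153*221 = -311 + (3*√17)*221 = -311 + 663*√17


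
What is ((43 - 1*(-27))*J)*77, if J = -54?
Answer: -291060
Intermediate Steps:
((43 - 1*(-27))*J)*77 = ((43 - 1*(-27))*(-54))*77 = ((43 + 27)*(-54))*77 = (70*(-54))*77 = -3780*77 = -291060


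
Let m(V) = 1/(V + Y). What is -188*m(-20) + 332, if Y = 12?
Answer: 711/2 ≈ 355.50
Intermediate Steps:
m(V) = 1/(12 + V) (m(V) = 1/(V + 12) = 1/(12 + V))
-188*m(-20) + 332 = -188/(12 - 20) + 332 = -188/(-8) + 332 = -188*(-1/8) + 332 = 47/2 + 332 = 711/2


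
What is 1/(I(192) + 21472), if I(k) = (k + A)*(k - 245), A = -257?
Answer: 1/24917 ≈ 4.0133e-5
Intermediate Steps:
I(k) = (-257 + k)*(-245 + k) (I(k) = (k - 257)*(k - 245) = (-257 + k)*(-245 + k))
1/(I(192) + 21472) = 1/((62965 + 192² - 502*192) + 21472) = 1/((62965 + 36864 - 96384) + 21472) = 1/(3445 + 21472) = 1/24917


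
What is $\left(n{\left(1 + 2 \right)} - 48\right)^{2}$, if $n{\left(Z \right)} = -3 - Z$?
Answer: $2916$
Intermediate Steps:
$\left(n{\left(1 + 2 \right)} - 48\right)^{2} = \left(\left(-3 - \left(1 + 2\right)\right) - 48\right)^{2} = \left(\left(-3 - 3\right) - 48\right)^{2} = \left(-6 - 48\right)^{2} = \left(-54\right)^{2} = 2916$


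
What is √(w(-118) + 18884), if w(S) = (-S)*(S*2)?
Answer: 6*I*√249 ≈ 94.678*I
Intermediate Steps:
w(S) = -2*S² (w(S) = (-S)*(2*S) = -2*S²)
√(w(-118) + 18884) = √(-2*(-118)² + 18884) = √(-2*13924 + 18884) = √(-27848 + 18884) = √(-8964) = 6*I*√249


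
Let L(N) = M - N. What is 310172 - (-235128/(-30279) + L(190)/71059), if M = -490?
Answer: 222449326652820/717198487 ≈ 3.1016e+5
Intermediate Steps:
L(N) = -490 - N
310172 - (-235128/(-30279) + L(190)/71059) = 310172 - (-235128/(-30279) + (-490 - 1*190)/71059) = 310172 - (-235128*(-1/30279) + (-490 - 190)*(1/71059)) = 310172 - (78376/10093 - 680*1/71059) = 310172 - (78376/10093 - 680/71059) = 310172 - 1*5562456944/717198487 = 310172 - 5562456944/717198487 = 222449326652820/717198487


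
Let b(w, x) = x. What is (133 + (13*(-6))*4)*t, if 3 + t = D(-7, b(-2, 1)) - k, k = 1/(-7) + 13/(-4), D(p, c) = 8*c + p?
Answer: -6981/28 ≈ -249.32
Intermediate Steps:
D(p, c) = p + 8*c
k = -95/28 (k = 1*(-⅐) + 13*(-¼) = -⅐ - 13/4 = -95/28 ≈ -3.3929)
t = 39/28 (t = -3 + ((-7 + 8*1) - 1*(-95/28)) = -3 + ((-7 + 8) + 95/28) = -3 + (1 + 95/28) = -3 + 123/28 = 39/28 ≈ 1.3929)
(133 + (13*(-6))*4)*t = (133 + (13*(-6))*4)*(39/28) = (133 - 78*4)*(39/28) = (133 - 312)*(39/28) = -179*39/28 = -6981/28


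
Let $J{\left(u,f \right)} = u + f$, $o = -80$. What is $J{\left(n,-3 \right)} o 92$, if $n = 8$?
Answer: $-36800$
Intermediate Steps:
$J{\left(u,f \right)} = f + u$
$J{\left(n,-3 \right)} o 92 = \left(-3 + 8\right) \left(-80\right) 92 = 5 \left(-80\right) 92 = \left(-400\right) 92 = -36800$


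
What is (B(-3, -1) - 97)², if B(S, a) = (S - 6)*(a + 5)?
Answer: 17689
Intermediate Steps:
B(S, a) = (-6 + S)*(5 + a)
(B(-3, -1) - 97)² = ((-30 - 6*(-1) + 5*(-3) - 3*(-1)) - 97)² = ((-30 + 6 - 15 + 3) - 97)² = (-36 - 97)² = (-133)² = 17689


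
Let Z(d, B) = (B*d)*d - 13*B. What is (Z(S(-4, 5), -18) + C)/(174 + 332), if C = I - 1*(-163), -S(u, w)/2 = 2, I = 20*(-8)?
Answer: -51/506 ≈ -0.10079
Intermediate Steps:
I = -160
S(u, w) = -4 (S(u, w) = -2*2 = -4)
C = 3 (C = -160 - 1*(-163) = -160 + 163 = 3)
Z(d, B) = -13*B + B*d² (Z(d, B) = B*d² - 13*B = -13*B + B*d²)
(Z(S(-4, 5), -18) + C)/(174 + 332) = (-18*(-13 + (-4)²) + 3)/(174 + 332) = (-18*(-13 + 16) + 3)/506 = (-18*3 + 3)*(1/506) = (-54 + 3)*(1/506) = -51*1/506 = -51/506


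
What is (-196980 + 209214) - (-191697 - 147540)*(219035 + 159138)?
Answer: 128290286235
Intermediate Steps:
(-196980 + 209214) - (-191697 - 147540)*(219035 + 159138) = 12234 - (-339237)*378173 = 12234 - 1*(-128290274001) = 12234 + 128290274001 = 128290286235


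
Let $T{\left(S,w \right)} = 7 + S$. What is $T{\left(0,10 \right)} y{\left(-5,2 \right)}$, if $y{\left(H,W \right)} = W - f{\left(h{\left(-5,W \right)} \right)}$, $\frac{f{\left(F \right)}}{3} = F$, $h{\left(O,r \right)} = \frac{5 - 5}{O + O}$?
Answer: $14$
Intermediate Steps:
$h{\left(O,r \right)} = 0$ ($h{\left(O,r \right)} = \frac{0}{2 O} = 0 \frac{1}{2 O} = 0$)
$f{\left(F \right)} = 3 F$
$y{\left(H,W \right)} = W$ ($y{\left(H,W \right)} = W - 3 \cdot 0 = W - 0 = W + 0 = W$)
$T{\left(0,10 \right)} y{\left(-5,2 \right)} = \left(7 + 0\right) 2 = 7 \cdot 2 = 14$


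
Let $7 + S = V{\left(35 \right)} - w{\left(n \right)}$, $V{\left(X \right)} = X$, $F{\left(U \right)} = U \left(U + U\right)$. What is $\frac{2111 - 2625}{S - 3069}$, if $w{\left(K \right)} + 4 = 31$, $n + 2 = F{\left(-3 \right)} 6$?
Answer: $\frac{257}{1534} \approx 0.16754$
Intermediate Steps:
$F{\left(U \right)} = 2 U^{2}$ ($F{\left(U \right)} = U 2 U = 2 U^{2}$)
$n = 106$ ($n = -2 + 2 \left(-3\right)^{2} \cdot 6 = -2 + 2 \cdot 9 \cdot 6 = -2 + 18 \cdot 6 = -2 + 108 = 106$)
$w{\left(K \right)} = 27$ ($w{\left(K \right)} = -4 + 31 = 27$)
$S = 1$ ($S = -7 + \left(35 - 27\right) = -7 + 8 = 1$)
$\frac{2111 - 2625}{S - 3069} = \frac{2111 - 2625}{1 - 3069} = - \frac{514}{-3068} = \left(-514\right) \left(- \frac{1}{3068}\right) = \frac{257}{1534}$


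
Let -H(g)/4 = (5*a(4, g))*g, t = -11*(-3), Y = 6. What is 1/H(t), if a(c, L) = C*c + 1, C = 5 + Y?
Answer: -1/29700 ≈ -3.3670e-5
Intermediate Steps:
C = 11 (C = 5 + 6 = 11)
a(c, L) = 1 + 11*c (a(c, L) = 11*c + 1 = 1 + 11*c)
t = 33
H(g) = -900*g (H(g) = -4*5*(1 + 11*4)*g = -4*5*(1 + 44)*g = -4*5*45*g = -900*g)
1/H(t) = 1/(-900*33) = 1/(-29700) = -1/29700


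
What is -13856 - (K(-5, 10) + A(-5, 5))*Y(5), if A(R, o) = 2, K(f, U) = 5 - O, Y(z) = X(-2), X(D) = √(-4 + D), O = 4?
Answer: -13856 - 3*I*√6 ≈ -13856.0 - 7.3485*I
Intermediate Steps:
Y(z) = I*√6 (Y(z) = √(-4 - 2) = √(-6) = I*√6)
K(f, U) = 1 (K(f, U) = 5 - 1*4 = 5 - 4 = 1)
-13856 - (K(-5, 10) + A(-5, 5))*Y(5) = -13856 - (1 + 2)*I*√6 = -13856 - 3*I*√6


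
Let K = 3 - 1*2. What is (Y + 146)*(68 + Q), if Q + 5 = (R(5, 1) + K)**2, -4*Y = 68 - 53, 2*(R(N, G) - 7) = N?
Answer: 394317/16 ≈ 24645.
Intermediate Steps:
R(N, G) = 7 + N/2
K = 1 (K = 3 - 2 = 1)
Y = -15/4 (Y = -(68 - 53)/4 = -1/4*15 = -15/4 ≈ -3.7500)
Q = 421/4 (Q = -5 + ((7 + (1/2)*5) + 1)**2 = -5 + ((7 + 5/2) + 1)**2 = -5 + (19/2 + 1)**2 = -5 + (21/2)**2 = -5 + 441/4 = 421/4 ≈ 105.25)
(Y + 146)*(68 + Q) = (-15/4 + 146)*(68 + 421/4) = (569/4)*(693/4) = 394317/16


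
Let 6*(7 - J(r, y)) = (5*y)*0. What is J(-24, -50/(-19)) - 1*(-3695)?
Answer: 3702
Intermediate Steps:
J(r, y) = 7 (J(r, y) = 7 - 5*y*0/6 = 7 - ⅙*0 = 7 + 0 = 7)
J(-24, -50/(-19)) - 1*(-3695) = 7 - 1*(-3695) = 7 + 3695 = 3702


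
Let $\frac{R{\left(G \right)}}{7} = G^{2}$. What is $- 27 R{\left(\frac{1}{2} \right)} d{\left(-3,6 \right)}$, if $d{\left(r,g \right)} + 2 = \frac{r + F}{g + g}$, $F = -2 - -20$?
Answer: $\frac{567}{16} \approx 35.438$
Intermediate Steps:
$F = 18$ ($F = -2 + 20 = 18$)
$R{\left(G \right)} = 7 G^{2}$
$d{\left(r,g \right)} = -2 + \frac{18 + r}{2 g}$ ($d{\left(r,g \right)} = -2 + \frac{r + 18}{g + g} = -2 + \frac{18 + r}{2 g}$)
$- 27 R{\left(\frac{1}{2} \right)} d{\left(-3,6 \right)} = - 27 \cdot 7 \left(\frac{1}{2}\right)^{2} \frac{18 - 3 - 24}{2 \cdot 6} = - 27 \cdot \frac{7}{4} \cdot \frac{1}{2} \cdot \frac{1}{6} \left(18 - 3 - 24\right) = - 27 \cdot 7 \cdot \frac{1}{4} \cdot \frac{1}{2} \cdot \frac{1}{6} \left(-9\right) = \left(-27\right) \frac{7}{4} \left(- \frac{3}{4}\right) = \left(- \frac{189}{4}\right) \left(- \frac{3}{4}\right) = \frac{567}{16}$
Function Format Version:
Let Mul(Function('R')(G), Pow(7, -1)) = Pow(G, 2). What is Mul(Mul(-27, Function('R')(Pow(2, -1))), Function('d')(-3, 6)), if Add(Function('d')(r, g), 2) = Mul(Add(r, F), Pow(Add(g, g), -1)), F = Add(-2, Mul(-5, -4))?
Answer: Rational(567, 16) ≈ 35.438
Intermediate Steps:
F = 18 (F = Add(-2, 20) = 18)
Function('R')(G) = Mul(7, Pow(G, 2))
Function('d')(r, g) = Add(-2, Mul(Rational(1, 2), Pow(g, -1), Add(18, r))) (Function('d')(r, g) = Add(-2, Mul(Add(r, 18), Pow(Add(g, g), -1))) = Add(-2, Mul(Add(18, r), Pow(Mul(2, g), -1))) = Add(-2, Mul(Add(18, r), Mul(Rational(1, 2), Pow(g, -1)))) = Add(-2, Mul(Rational(1, 2), Pow(g, -1), Add(18, r))))
Mul(Mul(-27, Function('R')(Pow(2, -1))), Function('d')(-3, 6)) = Mul(Mul(-27, Mul(7, Pow(Pow(2, -1), 2))), Mul(Rational(1, 2), Pow(6, -1), Add(18, -3, Mul(-4, 6)))) = Mul(Mul(-27, Mul(7, Pow(Rational(1, 2), 2))), Mul(Rational(1, 2), Rational(1, 6), Add(18, -3, -24))) = Mul(Mul(-27, Mul(7, Rational(1, 4))), Mul(Rational(1, 2), Rational(1, 6), -9)) = Mul(Mul(-27, Rational(7, 4)), Rational(-3, 4)) = Mul(Rational(-189, 4), Rational(-3, 4)) = Rational(567, 16)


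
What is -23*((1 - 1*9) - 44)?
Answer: 1196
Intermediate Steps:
-23*((1 - 1*9) - 44) = -23*((1 - 9) - 44) = -23*(-8 - 44) = -23*(-52) = 1196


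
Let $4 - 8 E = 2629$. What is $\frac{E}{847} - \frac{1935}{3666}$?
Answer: $- \frac{541305}{591448} \approx -0.91522$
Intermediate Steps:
$E = - \frac{2625}{8}$ ($E = \frac{1}{2} - \frac{2629}{8} = - \frac{2625}{8} \approx -328.13$)
$\frac{E}{847} - \frac{1935}{3666} = - \frac{2625}{8 \cdot 847} - \frac{1935}{3666} = \left(- \frac{2625}{8}\right) \frac{1}{847} - \frac{645}{1222} = - \frac{375}{968} - \frac{645}{1222} = - \frac{541305}{591448}$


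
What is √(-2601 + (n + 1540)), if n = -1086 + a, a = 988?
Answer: I*√1159 ≈ 34.044*I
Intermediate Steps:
n = -98 (n = -1086 + 988 = -98)
√(-2601 + (n + 1540)) = √(-2601 + (-98 + 1540)) = √(-2601 + 1442) = √(-1159) = I*√1159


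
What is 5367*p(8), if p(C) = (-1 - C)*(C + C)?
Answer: -772848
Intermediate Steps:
p(C) = 2*C*(-1 - C) (p(C) = (-1 - C)*(2*C) = 2*C*(-1 - C))
5367*p(8) = 5367*(-2*8*(1 + 8)) = 5367*(-2*8*9) = 5367*(-144) = -772848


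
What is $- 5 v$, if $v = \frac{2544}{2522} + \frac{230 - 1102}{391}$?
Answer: $\frac{3011200}{493051} \approx 6.1073$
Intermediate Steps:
$v = - \frac{602240}{493051}$ ($v = 2544 \cdot \frac{1}{2522} + \left(230 - 1102\right) \frac{1}{391} = \frac{1272}{1261} - \frac{872}{391} = - \frac{602240}{493051} \approx -1.2215$)
$- 5 v = \left(-5\right) \left(- \frac{602240}{493051}\right) = \frac{3011200}{493051}$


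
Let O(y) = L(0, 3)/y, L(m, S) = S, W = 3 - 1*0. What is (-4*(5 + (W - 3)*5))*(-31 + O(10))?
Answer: 614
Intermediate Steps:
W = 3 (W = 3 + 0 = 3)
O(y) = 3/y
(-4*(5 + (W - 3)*5))*(-31 + O(10)) = (-4*(5 + (3 - 3)*5))*(-31 + 3/10) = (-4*(5 + 0*5))*(-31 + 3*(⅒)) = (-4*(5 + 0))*(-31 + 3/10) = -4*5*(-307/10) = -20*(-307/10) = 614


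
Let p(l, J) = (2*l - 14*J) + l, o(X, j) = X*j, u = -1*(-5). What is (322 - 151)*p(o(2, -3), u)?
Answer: -15048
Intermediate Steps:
u = 5
p(l, J) = -14*J + 3*l (p(l, J) = (-14*J + 2*l) + l = -14*J + 3*l)
(322 - 151)*p(o(2, -3), u) = (322 - 151)*(-14*5 + 3*(2*(-3))) = 171*(-70 + 3*(-6)) = 171*(-70 - 18) = 171*(-88) = -15048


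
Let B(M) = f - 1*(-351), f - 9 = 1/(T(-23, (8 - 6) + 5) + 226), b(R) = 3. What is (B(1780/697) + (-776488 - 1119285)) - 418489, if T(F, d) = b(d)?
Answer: -529883557/229 ≈ -2.3139e+6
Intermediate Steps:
T(F, d) = 3
f = 2062/229 (f = 9 + 1/(3 + 226) = 9 + 1/229 = 2062/229 ≈ 9.0044)
B(M) = 82441/229 (B(M) = 2062/229 - 1*(-351) = 2062/229 + 351 = 82441/229)
(B(1780/697) + (-776488 - 1119285)) - 418489 = (82441/229 + (-776488 - 1119285)) - 418489 = (82441/229 - 1895773) - 418489 = -434049576/229 - 418489 = -529883557/229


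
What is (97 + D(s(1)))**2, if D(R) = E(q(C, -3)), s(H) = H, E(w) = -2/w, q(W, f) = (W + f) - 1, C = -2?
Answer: 85264/9 ≈ 9473.8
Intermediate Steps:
q(W, f) = -1 + W + f
D(R) = 1/3 (D(R) = -2/(-1 - 2 - 3) = -2/(-6) = -2*(-1/6) = 1/3)
(97 + D(s(1)))**2 = (97 + 1/3)**2 = (292/3)**2 = 85264/9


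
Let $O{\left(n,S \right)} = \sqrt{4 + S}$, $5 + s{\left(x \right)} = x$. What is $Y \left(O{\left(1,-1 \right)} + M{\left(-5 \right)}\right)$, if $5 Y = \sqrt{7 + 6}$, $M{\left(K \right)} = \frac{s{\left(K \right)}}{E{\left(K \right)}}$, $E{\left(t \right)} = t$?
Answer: $\frac{\sqrt{13} \left(2 + \sqrt{3}\right)}{5} \approx 2.6912$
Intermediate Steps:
$s{\left(x \right)} = -5 + x$
$M{\left(K \right)} = \frac{-5 + K}{K}$
$Y = \frac{\sqrt{13}}{5}$ ($Y = \frac{\sqrt{7 + 6}}{5} = \frac{\sqrt{13}}{5} \approx 0.72111$)
$Y \left(O{\left(1,-1 \right)} + M{\left(-5 \right)}\right) = \frac{\sqrt{13}}{5} \left(\sqrt{4 - 1} + \frac{-5 - 5}{-5}\right) = \frac{\sqrt{13}}{5} \left(\sqrt{3} - -2\right) = \frac{\sqrt{13}}{5} \left(\sqrt{3} + 2\right) = \frac{\sqrt{13}}{5} \left(2 + \sqrt{3}\right) = \frac{\sqrt{13} \left(2 + \sqrt{3}\right)}{5}$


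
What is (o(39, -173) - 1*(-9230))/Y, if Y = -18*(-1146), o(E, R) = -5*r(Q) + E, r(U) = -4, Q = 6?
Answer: 9289/20628 ≈ 0.45031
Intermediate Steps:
o(E, R) = 20 + E (o(E, R) = -5*(-4) + E = 20 + E)
Y = 20628
(o(39, -173) - 1*(-9230))/Y = ((20 + 39) - 1*(-9230))/20628 = (59 + 9230)*(1/20628) = 9289*(1/20628) = 9289/20628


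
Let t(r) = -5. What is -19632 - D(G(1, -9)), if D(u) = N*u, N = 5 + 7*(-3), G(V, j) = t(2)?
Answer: -19712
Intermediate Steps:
G(V, j) = -5
N = -16 (N = 5 - 21 = -16)
D(u) = -16*u
-19632 - D(G(1, -9)) = -19632 - (-16)*(-5) = -19632 - 1*80 = -19632 - 80 = -19712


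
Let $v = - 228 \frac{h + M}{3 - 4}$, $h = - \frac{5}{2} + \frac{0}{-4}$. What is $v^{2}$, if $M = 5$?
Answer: $324900$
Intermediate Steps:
$h = - \frac{5}{2}$ ($h = \left(-5\right) \frac{1}{2} + 0 \left(- \frac{1}{4}\right) = - \frac{5}{2} + 0 = - \frac{5}{2} \approx -2.5$)
$v = 570$ ($v = - 228 \frac{- \frac{5}{2} + 5}{3 - 4} = - 228 \frac{5}{2 \left(-1\right)} = - 228 \cdot \frac{5}{2} \left(-1\right) = \left(-228\right) \left(- \frac{5}{2}\right) = 570$)
$v^{2} = 570^{2} = 324900$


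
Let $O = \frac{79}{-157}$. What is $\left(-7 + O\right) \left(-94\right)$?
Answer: $\frac{110732}{157} \approx 705.3$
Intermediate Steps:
$O = - \frac{79}{157}$ ($O = 79 \left(- \frac{1}{157}\right) = - \frac{79}{157} \approx -0.50318$)
$\left(-7 + O\right) \left(-94\right) = \left(-7 - \frac{79}{157}\right) \left(-94\right) = \left(- \frac{1178}{157}\right) \left(-94\right) = \frac{110732}{157}$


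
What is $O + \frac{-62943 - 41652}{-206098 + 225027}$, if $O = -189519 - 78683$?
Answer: $- \frac{5076900253}{18929} \approx -2.6821 \cdot 10^{5}$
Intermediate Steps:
$O = -268202$ ($O = -189519 - 78683 = -268202$)
$O + \frac{-62943 - 41652}{-206098 + 225027} = -268202 + \frac{-62943 - 41652}{-206098 + 225027} = -268202 - \frac{104595}{18929} = - \frac{5076900253}{18929}$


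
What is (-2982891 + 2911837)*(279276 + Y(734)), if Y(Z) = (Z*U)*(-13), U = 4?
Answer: -17131687832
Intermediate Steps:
Y(Z) = -52*Z (Y(Z) = (Z*4)*(-13) = (4*Z)*(-13) = -52*Z)
(-2982891 + 2911837)*(279276 + Y(734)) = (-2982891 + 2911837)*(279276 - 52*734) = -71054*(279276 - 38168) = -71054*241108 = -17131687832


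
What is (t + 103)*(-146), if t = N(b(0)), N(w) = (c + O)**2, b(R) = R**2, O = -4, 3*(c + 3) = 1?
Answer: -193742/9 ≈ -21527.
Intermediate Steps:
c = -8/3 (c = -3 + (1/3)*1 = -3 + 1/3 = -8/3 ≈ -2.6667)
N(w) = 400/9 (N(w) = (-8/3 - 4)**2 = (-20/3)**2 = 400/9)
t = 400/9 ≈ 44.444
(t + 103)*(-146) = (400/9 + 103)*(-146) = (1327/9)*(-146) = -193742/9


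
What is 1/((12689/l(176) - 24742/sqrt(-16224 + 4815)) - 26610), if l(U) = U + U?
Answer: -37565489167008/998339344767641905 - 3065632768*I*sqrt(11409)/998339344767641905 ≈ -3.7628e-5 - 3.2799e-7*I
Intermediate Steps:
l(U) = 2*U
1/((12689/l(176) - 24742/sqrt(-16224 + 4815)) - 26610) = 1/((12689/((2*176)) - 24742/sqrt(-16224 + 4815)) - 26610) = 1/((12689/352 - 24742*(-I*sqrt(11409)/11409)) - 26610) = 1/((12689*(1/352) - 24742*(-I*sqrt(11409)/11409)) - 26610) = 1/((12689/352 - (-24742)*I*sqrt(11409)/11409) - 26610) = 1/((12689/352 + 24742*I*sqrt(11409)/11409) - 26610) = 1/(-9354031/352 + 24742*I*sqrt(11409)/11409)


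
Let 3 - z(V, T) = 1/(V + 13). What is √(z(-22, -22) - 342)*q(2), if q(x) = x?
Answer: 10*I*√122/3 ≈ 36.818*I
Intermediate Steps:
z(V, T) = 3 - 1/(13 + V) (z(V, T) = 3 - 1/(V + 13) = 3 - 1/(13 + V))
√(z(-22, -22) - 342)*q(2) = √((38 + 3*(-22))/(13 - 22) - 342)*2 = √((38 - 66)/(-9) - 342)*2 = √(-⅑*(-28) - 342)*2 = √(28/9 - 342)*2 = √(-3050/9)*2 = (5*I*√122/3)*2 = 10*I*√122/3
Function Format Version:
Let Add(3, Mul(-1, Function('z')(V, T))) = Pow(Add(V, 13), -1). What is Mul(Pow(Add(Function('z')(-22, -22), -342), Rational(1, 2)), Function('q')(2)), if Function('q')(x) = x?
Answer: Mul(Rational(10, 3), I, Pow(122, Rational(1, 2))) ≈ Mul(36.818, I)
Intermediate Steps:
Function('z')(V, T) = Add(3, Mul(-1, Pow(Add(13, V), -1))) (Function('z')(V, T) = Add(3, Mul(-1, Pow(Add(V, 13), -1))) = Add(3, Mul(-1, Pow(Add(13, V), -1))))
Mul(Pow(Add(Function('z')(-22, -22), -342), Rational(1, 2)), Function('q')(2)) = Mul(Pow(Add(Mul(Pow(Add(13, -22), -1), Add(38, Mul(3, -22))), -342), Rational(1, 2)), 2) = Mul(Pow(Add(Mul(Pow(-9, -1), Add(38, -66)), -342), Rational(1, 2)), 2) = Mul(Pow(Add(Mul(Rational(-1, 9), -28), -342), Rational(1, 2)), 2) = Mul(Pow(Add(Rational(28, 9), -342), Rational(1, 2)), 2) = Mul(Pow(Rational(-3050, 9), Rational(1, 2)), 2) = Mul(Mul(Rational(5, 3), I, Pow(122, Rational(1, 2))), 2) = Mul(Rational(10, 3), I, Pow(122, Rational(1, 2)))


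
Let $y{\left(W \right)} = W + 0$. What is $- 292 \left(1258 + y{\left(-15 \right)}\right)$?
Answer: $-362956$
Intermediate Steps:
$y{\left(W \right)} = W$
$- 292 \left(1258 + y{\left(-15 \right)}\right) = - 292 \left(1258 - 15\right) = \left(-292\right) 1243 = -362956$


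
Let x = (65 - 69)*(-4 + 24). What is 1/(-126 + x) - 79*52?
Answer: -846249/206 ≈ -4108.0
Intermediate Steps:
x = -80 (x = -4*20 = -80)
1/(-126 + x) - 79*52 = 1/(-126 - 80) - 79*52 = 1/(-206) - 4108 = -1/206 - 4108 = -846249/206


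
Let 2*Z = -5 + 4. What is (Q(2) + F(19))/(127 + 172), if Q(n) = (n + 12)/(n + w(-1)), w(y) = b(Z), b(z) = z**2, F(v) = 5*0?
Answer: 56/2691 ≈ 0.020810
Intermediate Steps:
F(v) = 0
Z = -1/2 (Z = (-5 + 4)/2 = (1/2)*(-1) = -1/2 ≈ -0.50000)
w(y) = 1/4 (w(y) = (-1/2)**2 = 1/4)
Q(n) = (12 + n)/(1/4 + n) (Q(n) = (n + 12)/(n + 1/4) = (12 + n)/(1/4 + n))
(Q(2) + F(19))/(127 + 172) = (4*(12 + 2)/(1 + 4*2) + 0)/(127 + 172) = (4*14/(1 + 8) + 0)/299 = (4*14/9 + 0)*(1/299) = (4*(1/9)*14 + 0)*(1/299) = (56/9 + 0)*(1/299) = (56/9)*(1/299) = 56/2691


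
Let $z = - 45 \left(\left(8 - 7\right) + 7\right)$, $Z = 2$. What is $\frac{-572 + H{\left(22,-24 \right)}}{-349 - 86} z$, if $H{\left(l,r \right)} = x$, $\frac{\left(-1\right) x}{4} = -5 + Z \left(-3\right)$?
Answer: $- \frac{12672}{29} \approx -436.97$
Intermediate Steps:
$x = 44$ ($x = - 4 \left(-5 + 2 \left(-3\right)\right) = - 4 \left(-5 - 6\right) = \left(-4\right) \left(-11\right) = 44$)
$H{\left(l,r \right)} = 44$
$z = -360$ ($z = - 45 \left(1 + 7\right) = \left(-45\right) 8 = -360$)
$\frac{-572 + H{\left(22,-24 \right)}}{-349 - 86} z = \frac{-572 + 44}{-349 - 86} \left(-360\right) = - \frac{528}{-435} \left(-360\right) = \left(-528\right) \left(- \frac{1}{435}\right) \left(-360\right) = \frac{176}{145} \left(-360\right) = - \frac{12672}{29}$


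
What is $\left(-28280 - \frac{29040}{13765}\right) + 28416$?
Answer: $\frac{368600}{2753} \approx 133.89$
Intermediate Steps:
$\left(-28280 - \frac{29040}{13765}\right) + 28416 = \left(-28280 - \frac{5808}{2753}\right) + 28416 = - \frac{77860648}{2753} + 28416 = \frac{368600}{2753}$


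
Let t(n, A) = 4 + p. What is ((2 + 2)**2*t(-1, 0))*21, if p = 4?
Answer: 2688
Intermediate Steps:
t(n, A) = 8 (t(n, A) = 4 + 4 = 8)
((2 + 2)**2*t(-1, 0))*21 = ((2 + 2)**2*8)*21 = (4**2*8)*21 = (16*8)*21 = 128*21 = 2688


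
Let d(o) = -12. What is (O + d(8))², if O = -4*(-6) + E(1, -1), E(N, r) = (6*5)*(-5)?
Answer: 19044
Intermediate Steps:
E(N, r) = -150 (E(N, r) = 30*(-5) = -150)
O = -126 (O = -4*(-6) - 150 = 24 - 150 = -126)
(O + d(8))² = (-126 - 12)² = (-138)² = 19044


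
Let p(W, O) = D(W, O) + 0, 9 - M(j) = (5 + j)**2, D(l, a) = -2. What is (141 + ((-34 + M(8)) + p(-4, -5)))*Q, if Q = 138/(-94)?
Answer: 3795/47 ≈ 80.745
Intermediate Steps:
M(j) = 9 - (5 + j)**2
Q = -69/47 (Q = 138*(-1/94) = -69/47 ≈ -1.4681)
p(W, O) = -2 (p(W, O) = -2 + 0 = -2)
(141 + ((-34 + M(8)) + p(-4, -5)))*Q = (141 + ((-34 + (9 - (5 + 8)**2)) - 2))*(-69/47) = (141 + ((-34 + (9 - 1*13**2)) - 2))*(-69/47) = (141 + ((-34 + (9 - 1*169)) - 2))*(-69/47) = (141 + ((-34 + (9 - 169)) - 2))*(-69/47) = (141 + ((-34 - 160) - 2))*(-69/47) = (141 + (-194 - 2))*(-69/47) = (141 - 196)*(-69/47) = -55*(-69/47) = 3795/47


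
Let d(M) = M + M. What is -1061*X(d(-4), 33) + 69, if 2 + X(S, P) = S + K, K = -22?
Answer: 34021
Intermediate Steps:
d(M) = 2*M
X(S, P) = -24 + S (X(S, P) = -2 + (S - 22) = -2 + (-22 + S) = -24 + S)
-1061*X(d(-4), 33) + 69 = -1061*(-24 + 2*(-4)) + 69 = -1061*(-24 - 8) + 69 = -1061*(-32) + 69 = 33952 + 69 = 34021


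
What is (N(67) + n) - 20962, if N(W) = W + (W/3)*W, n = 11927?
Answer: -22415/3 ≈ -7471.7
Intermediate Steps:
N(W) = W + W²/3 (N(W) = W + (W*(⅓))*W = W + (W/3)*W = W + W²/3)
(N(67) + n) - 20962 = ((⅓)*67*(3 + 67) + 11927) - 20962 = ((⅓)*67*70 + 11927) - 20962 = (4690/3 + 11927) - 20962 = 40471/3 - 20962 = -22415/3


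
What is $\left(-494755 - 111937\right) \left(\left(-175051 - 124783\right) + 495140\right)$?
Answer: $-118490587752$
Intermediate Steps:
$\left(-494755 - 111937\right) \left(\left(-175051 - 124783\right) + 495140\right) = - 606692 \left(-299834 + 495140\right) = \left(-606692\right) 195306 = -118490587752$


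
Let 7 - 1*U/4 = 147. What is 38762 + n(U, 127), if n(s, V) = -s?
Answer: 39322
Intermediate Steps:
U = -560 (U = 28 - 4*147 = 28 - 588 = -560)
38762 + n(U, 127) = 38762 - 1*(-560) = 38762 + 560 = 39322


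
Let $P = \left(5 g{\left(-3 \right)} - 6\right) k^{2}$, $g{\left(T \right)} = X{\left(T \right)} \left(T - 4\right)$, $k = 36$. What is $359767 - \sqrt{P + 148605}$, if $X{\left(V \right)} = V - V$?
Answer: $359767 - \sqrt{140829} \approx 3.5939 \cdot 10^{5}$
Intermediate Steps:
$X{\left(V \right)} = 0$
$g{\left(T \right)} = 0$ ($g{\left(T \right)} = 0 \left(T - 4\right) = 0 \left(-4 + T\right) = 0$)
$P = -7776$ ($P = \left(5 \cdot 0 - 6\right) 36^{2} = \left(0 - 6\right) 1296 = \left(-6\right) 1296 = -7776$)
$359767 - \sqrt{P + 148605} = 359767 - \sqrt{-7776 + 148605} = 359767 - \sqrt{140829}$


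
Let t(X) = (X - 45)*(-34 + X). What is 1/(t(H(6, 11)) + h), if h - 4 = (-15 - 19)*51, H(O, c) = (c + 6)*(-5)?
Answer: 1/13740 ≈ 7.2780e-5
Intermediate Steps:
H(O, c) = -30 - 5*c (H(O, c) = (6 + c)*(-5) = -30 - 5*c)
t(X) = (-45 + X)*(-34 + X)
h = -1730 (h = 4 + (-15 - 19)*51 = 4 - 34*51 = 4 - 1734 = -1730)
1/(t(H(6, 11)) + h) = 1/((1530 + (-30 - 5*11)² - 79*(-30 - 5*11)) - 1730) = 1/((1530 + (-30 - 55)² - 79*(-30 - 55)) - 1730) = 1/((1530 + (-85)² - 79*(-85)) - 1730) = 1/((1530 + 7225 + 6715) - 1730) = 1/(15470 - 1730) = 1/13740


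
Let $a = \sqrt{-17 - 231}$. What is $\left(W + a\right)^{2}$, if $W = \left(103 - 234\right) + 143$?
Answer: $-104 + 48 i \sqrt{62} \approx -104.0 + 377.95 i$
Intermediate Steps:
$a = 2 i \sqrt{62}$ ($a = \sqrt{-248} = 2 i \sqrt{62} \approx 15.748 i$)
$W = 12$ ($W = \left(103 - 234\right) + 143 = -131 + 143 = 12$)
$\left(W + a\right)^{2} = \left(12 + 2 i \sqrt{62}\right)^{2}$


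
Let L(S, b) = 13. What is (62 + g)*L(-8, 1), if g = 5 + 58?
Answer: 1625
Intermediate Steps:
g = 63
(62 + g)*L(-8, 1) = (62 + 63)*13 = 125*13 = 1625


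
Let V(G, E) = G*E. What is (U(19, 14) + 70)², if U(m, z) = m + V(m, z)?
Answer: 126025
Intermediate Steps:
V(G, E) = E*G
U(m, z) = m + m*z (U(m, z) = m + z*m = m + m*z)
(U(19, 14) + 70)² = (19*(1 + 14) + 70)² = (19*15 + 70)² = (285 + 70)² = 355² = 126025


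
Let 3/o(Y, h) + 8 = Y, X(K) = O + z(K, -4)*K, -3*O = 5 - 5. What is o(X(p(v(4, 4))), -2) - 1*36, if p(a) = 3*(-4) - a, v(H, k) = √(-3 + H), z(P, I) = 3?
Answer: -1695/47 ≈ -36.064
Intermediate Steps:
O = 0 (O = -(5 - 5)/3 = -⅓*0 = 0)
p(a) = -12 - a
X(K) = 3*K (X(K) = 0 + 3*K = 3*K)
o(Y, h) = 3/(-8 + Y)
o(X(p(v(4, 4))), -2) - 1*36 = 3/(-8 + 3*(-12 - √(-3 + 4))) - 1*36 = 3/(-8 + 3*(-12 - √1)) - 36 = 3/(-8 + 3*(-12 - 1*1)) - 36 = 3/(-8 + 3*(-12 - 1)) - 36 = 3/(-8 + 3*(-13)) - 36 = 3/(-8 - 39) - 36 = 3/(-47) - 36 = 3*(-1/47) - 36 = -3/47 - 36 = -1695/47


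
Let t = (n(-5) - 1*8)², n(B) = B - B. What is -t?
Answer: -64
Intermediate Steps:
n(B) = 0
t = 64 (t = (0 - 1*8)² = (0 - 8)² = (-8)² = 64)
-t = -1*64 = -64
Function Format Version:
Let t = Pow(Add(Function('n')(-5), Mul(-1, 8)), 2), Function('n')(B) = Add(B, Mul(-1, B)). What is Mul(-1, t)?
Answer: -64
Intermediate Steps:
Function('n')(B) = 0
t = 64 (t = Pow(Add(0, Mul(-1, 8)), 2) = Pow(Add(0, -8), 2) = Pow(-8, 2) = 64)
Mul(-1, t) = Mul(-1, 64) = -64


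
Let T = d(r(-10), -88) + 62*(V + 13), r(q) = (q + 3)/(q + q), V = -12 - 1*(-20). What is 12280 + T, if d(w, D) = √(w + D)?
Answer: 13582 + I*√8765/10 ≈ 13582.0 + 9.3622*I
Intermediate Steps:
V = 8 (V = -12 + 20 = 8)
r(q) = (3 + q)/(2*q) (r(q) = (3 + q)/((2*q)) = (3 + q)*(1/(2*q)) = (3 + q)/(2*q))
d(w, D) = √(D + w)
T = 1302 + I*√8765/10 (T = √(-88 + (½)*(3 - 10)/(-10)) + 62*(8 + 13) = √(-88 + (½)*(-⅒)*(-7)) + 62*21 = √(-88 + 7/20) + 1302 = √(-1753/20) + 1302 = I*√8765/10 + 1302 = 1302 + I*√8765/10 ≈ 1302.0 + 9.3622*I)
12280 + T = 12280 + (1302 + I*√8765/10) = 13582 + I*√8765/10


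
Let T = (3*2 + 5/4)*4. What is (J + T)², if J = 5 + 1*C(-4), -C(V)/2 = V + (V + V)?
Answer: 3364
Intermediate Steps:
C(V) = -6*V (C(V) = -2*(V + (V + V)) = -2*(V + 2*V) = -6*V)
J = 29 (J = 5 + 1*(-6*(-4)) = 5 + 1*24 = 5 + 24 = 29)
T = 29 (T = (6 + 5*(¼))*4 = (6 + 5/4)*4 = (29/4)*4 = 29)
(J + T)² = (29 + 29)² = 58² = 3364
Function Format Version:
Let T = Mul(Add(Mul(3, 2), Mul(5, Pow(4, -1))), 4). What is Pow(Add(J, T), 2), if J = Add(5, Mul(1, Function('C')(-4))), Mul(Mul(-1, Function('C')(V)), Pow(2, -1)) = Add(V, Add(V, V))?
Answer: 3364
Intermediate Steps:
Function('C')(V) = Mul(-6, V) (Function('C')(V) = Mul(-2, Add(V, Add(V, V))) = Mul(-2, Add(V, Mul(2, V))) = Mul(-2, Mul(3, V)) = Mul(-6, V))
J = 29 (J = Add(5, Mul(1, Mul(-6, -4))) = Add(5, Mul(1, 24)) = Add(5, 24) = 29)
T = 29 (T = Mul(Add(6, Mul(5, Rational(1, 4))), 4) = Mul(Add(6, Rational(5, 4)), 4) = Mul(Rational(29, 4), 4) = 29)
Pow(Add(J, T), 2) = Pow(Add(29, 29), 2) = Pow(58, 2) = 3364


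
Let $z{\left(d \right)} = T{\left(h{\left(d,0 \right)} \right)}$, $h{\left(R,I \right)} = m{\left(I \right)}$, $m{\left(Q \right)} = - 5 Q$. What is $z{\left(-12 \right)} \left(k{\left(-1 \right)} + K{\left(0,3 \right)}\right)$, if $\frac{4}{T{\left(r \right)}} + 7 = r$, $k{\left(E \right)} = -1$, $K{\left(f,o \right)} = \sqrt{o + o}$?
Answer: $\frac{4}{7} - \frac{4 \sqrt{6}}{7} \approx -0.82828$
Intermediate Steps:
$K{\left(f,o \right)} = \sqrt{2} \sqrt{o}$ ($K{\left(f,o \right)} = \sqrt{2 o} = \sqrt{2} \sqrt{o}$)
$h{\left(R,I \right)} = - 5 I$
$T{\left(r \right)} = \frac{4}{-7 + r}$
$z{\left(d \right)} = - \frac{4}{7}$ ($z{\left(d \right)} = \frac{4}{-7 - 0} = \frac{4}{-7 + 0} = \frac{4}{-7} = 4 \left(- \frac{1}{7}\right) = - \frac{4}{7}$)
$z{\left(-12 \right)} \left(k{\left(-1 \right)} + K{\left(0,3 \right)}\right) = - \frac{4 \left(-1 + \sqrt{2} \sqrt{3}\right)}{7} = - \frac{4 \left(-1 + \sqrt{6}\right)}{7} = \frac{4}{7} - \frac{4 \sqrt{6}}{7}$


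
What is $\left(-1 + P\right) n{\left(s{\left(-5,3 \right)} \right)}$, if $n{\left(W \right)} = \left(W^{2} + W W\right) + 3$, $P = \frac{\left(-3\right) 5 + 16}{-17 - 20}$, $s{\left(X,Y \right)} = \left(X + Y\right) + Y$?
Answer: $- \frac{190}{37} \approx -5.1351$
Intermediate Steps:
$s{\left(X,Y \right)} = X + 2 Y$
$P = - \frac{1}{37}$ ($P = \frac{-15 + 16}{-37} = 1 \left(- \frac{1}{37}\right) = - \frac{1}{37} \approx -0.027027$)
$n{\left(W \right)} = 3 + 2 W^{2}$ ($n{\left(W \right)} = \left(W^{2} + W^{2}\right) + 3 = 2 W^{2} + 3 = 3 + 2 W^{2}$)
$\left(-1 + P\right) n{\left(s{\left(-5,3 \right)} \right)} = \left(-1 - \frac{1}{37}\right) \left(3 + 2 \left(-5 + 2 \cdot 3\right)^{2}\right) = - \frac{38 \left(3 + 2 \left(-5 + 6\right)^{2}\right)}{37} = - \frac{38 \left(3 + 2 \cdot 1^{2}\right)}{37} = - \frac{38 \left(3 + 2 \cdot 1\right)}{37} = - \frac{38 \left(3 + 2\right)}{37} = \left(- \frac{38}{37}\right) 5 = - \frac{190}{37}$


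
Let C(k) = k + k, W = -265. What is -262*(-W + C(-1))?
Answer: -68906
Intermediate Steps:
C(k) = 2*k
-262*(-W + C(-1)) = -262*(-1*(-265) + 2*(-1)) = -262*(265 - 2) = -262*263 = -68906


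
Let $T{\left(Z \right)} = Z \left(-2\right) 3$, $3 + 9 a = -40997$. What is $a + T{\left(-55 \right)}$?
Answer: $- \frac{38030}{9} \approx -4225.6$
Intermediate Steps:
$a = - \frac{41000}{9}$ ($a = - \frac{1}{3} + \frac{1}{9} \left(-40997\right) = - \frac{1}{3} - \frac{40997}{9} = - \frac{41000}{9} \approx -4555.6$)
$T{\left(Z \right)} = - 6 Z$ ($T{\left(Z \right)} = - 2 Z 3 = - 6 Z$)
$a + T{\left(-55 \right)} = - \frac{41000}{9} - -330 = - \frac{41000}{9} + 330 = - \frac{38030}{9}$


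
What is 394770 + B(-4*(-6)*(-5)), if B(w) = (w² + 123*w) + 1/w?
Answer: 47329199/120 ≈ 3.9441e+5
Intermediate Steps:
B(w) = 1/w + w² + 123*w
394770 + B(-4*(-6)*(-5)) = 394770 + (1 + (-4*(-6)*(-5))²*(123 - 4*(-6)*(-5)))/((-4*(-6)*(-5))) = 394770 + (1 + (24*(-5))²*(123 + 24*(-5)))/((24*(-5))) = 394770 + (1 + (-120)²*(123 - 120))/(-120) = 394770 - (1 + 14400*3)/120 = 394770 - (1 + 43200)/120 = 394770 - 1/120*43201 = 394770 - 43201/120 = 47329199/120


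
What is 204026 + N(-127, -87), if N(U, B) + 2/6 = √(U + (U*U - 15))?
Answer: 612077/3 + 73*√3 ≈ 2.0415e+5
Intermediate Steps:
N(U, B) = -⅓ + √(-15 + U + U²) (N(U, B) = -⅓ + √(U + (U*U - 15)) = -⅓ + √(U + (U² - 15)) = -⅓ + √(U + (-15 + U²)) = -⅓ + √(-15 + U + U²))
204026 + N(-127, -87) = 204026 + (-⅓ + √(-15 - 127 + (-127)²)) = 204026 + (-⅓ + √(-15 - 127 + 16129)) = 204026 + (-⅓ + √15987) = 204026 + (-⅓ + 73*√3) = 612077/3 + 73*√3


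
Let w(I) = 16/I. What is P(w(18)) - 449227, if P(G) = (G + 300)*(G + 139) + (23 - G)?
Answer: -32976224/81 ≈ -4.0711e+5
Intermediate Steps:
P(G) = 23 - G + (139 + G)*(300 + G) (P(G) = (300 + G)*(139 + G) + (23 - G) = (139 + G)*(300 + G) + (23 - G) = 23 - G + (139 + G)*(300 + G))
P(w(18)) - 449227 = (41723 + (16/18)² + 438*(16/18)) - 449227 = (41723 + (16*(1/18))² + 438*(16*(1/18))) - 449227 = (41723 + (8/9)² + 438*(8/9)) - 449227 = (41723 + 64/81 + 1168/3) - 449227 = 3411163/81 - 449227 = -32976224/81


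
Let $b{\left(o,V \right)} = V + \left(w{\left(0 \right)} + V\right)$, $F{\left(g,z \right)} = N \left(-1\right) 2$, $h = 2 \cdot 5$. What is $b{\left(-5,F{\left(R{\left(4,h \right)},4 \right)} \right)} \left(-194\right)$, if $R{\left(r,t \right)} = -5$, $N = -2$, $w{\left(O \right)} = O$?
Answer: $-1552$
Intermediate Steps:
$h = 10$
$F{\left(g,z \right)} = 4$ ($F{\left(g,z \right)} = \left(-2\right) \left(-1\right) 2 = 2 \cdot 2 = 4$)
$b{\left(o,V \right)} = 2 V$ ($b{\left(o,V \right)} = V + \left(0 + V\right) = V + V = 2 V$)
$b{\left(-5,F{\left(R{\left(4,h \right)},4 \right)} \right)} \left(-194\right) = 2 \cdot 4 \left(-194\right) = 8 \left(-194\right) = -1552$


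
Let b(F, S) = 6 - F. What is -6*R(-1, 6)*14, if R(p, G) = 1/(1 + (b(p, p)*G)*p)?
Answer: 84/41 ≈ 2.0488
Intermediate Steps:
R(p, G) = 1/(1 + G*p*(6 - p)) (R(p, G) = 1/(1 + ((6 - p)*G)*p) = 1/(1 + (G*(6 - p))*p) = 1/(1 + G*p*(6 - p)))
-6*R(-1, 6)*14 = -(-6)/(-1 + 6*(-1)*(-6 - 1))*14 = -(-6)/(-1 + 6*(-1)*(-7))*14 = -(-6)/(-1 + 42)*14 = -(-6)/41*14 = -6*(-1/41)*14 = (6/41)*14 = 84/41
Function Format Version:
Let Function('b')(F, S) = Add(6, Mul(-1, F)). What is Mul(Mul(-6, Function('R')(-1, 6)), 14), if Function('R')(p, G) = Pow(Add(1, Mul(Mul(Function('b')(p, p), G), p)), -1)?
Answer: Rational(84, 41) ≈ 2.0488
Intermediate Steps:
Function('R')(p, G) = Pow(Add(1, Mul(G, p, Add(6, Mul(-1, p)))), -1) (Function('R')(p, G) = Pow(Add(1, Mul(Mul(Add(6, Mul(-1, p)), G), p)), -1) = Pow(Add(1, Mul(Mul(G, Add(6, Mul(-1, p))), p)), -1) = Pow(Add(1, Mul(G, p, Add(6, Mul(-1, p)))), -1))
Mul(Mul(-6, Function('R')(-1, 6)), 14) = Mul(Mul(-6, Mul(-1, Pow(Add(-1, Mul(6, -1, Add(-6, -1))), -1))), 14) = Mul(Mul(-6, Mul(-1, Pow(Add(-1, Mul(6, -1, -7)), -1))), 14) = Mul(Mul(-6, Mul(-1, Pow(Add(-1, 42), -1))), 14) = Mul(Mul(-6, Mul(-1, Pow(41, -1))), 14) = Mul(Mul(-6, Mul(-1, Rational(1, 41))), 14) = Mul(Mul(-6, Rational(-1, 41)), 14) = Mul(Rational(6, 41), 14) = Rational(84, 41)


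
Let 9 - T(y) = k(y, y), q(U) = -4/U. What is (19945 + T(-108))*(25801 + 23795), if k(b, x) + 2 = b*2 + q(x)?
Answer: 9004038076/9 ≈ 1.0004e+9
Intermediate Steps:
k(b, x) = -2 - 4/x + 2*b (k(b, x) = -2 + (b*2 - 4/x) = -2 + (2*b - 4/x) = -2 + (-4/x + 2*b) = -2 - 4/x + 2*b)
T(y) = 11 - 2*y + 4/y (T(y) = 9 - (-2 - 4/y + 2*y) = 9 + (2 - 2*y + 4/y) = 11 - 2*y + 4/y)
(19945 + T(-108))*(25801 + 23795) = (19945 + (11 - 2*(-108) + 4/(-108)))*(25801 + 23795) = (19945 + (11 + 216 + 4*(-1/108)))*49596 = (19945 + (11 + 216 - 1/27))*49596 = (19945 + 6128/27)*49596 = (544643/27)*49596 = 9004038076/9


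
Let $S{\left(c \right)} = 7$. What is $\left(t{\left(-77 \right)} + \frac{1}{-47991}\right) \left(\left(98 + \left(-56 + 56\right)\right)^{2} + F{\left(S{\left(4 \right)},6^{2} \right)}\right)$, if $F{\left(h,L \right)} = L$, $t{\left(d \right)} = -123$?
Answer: $- \frac{56903898160}{47991} \approx -1.1857 \cdot 10^{6}$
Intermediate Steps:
$\left(t{\left(-77 \right)} + \frac{1}{-47991}\right) \left(\left(98 + \left(-56 + 56\right)\right)^{2} + F{\left(S{\left(4 \right)},6^{2} \right)}\right) = \left(-123 + \frac{1}{-47991}\right) \left(\left(98 + \left(-56 + 56\right)\right)^{2} + 6^{2}\right) = \left(-123 - \frac{1}{47991}\right) \left(\left(98 + 0\right)^{2} + 36\right) = - \frac{5902894 \left(98^{2} + 36\right)}{47991} = - \frac{5902894 \left(9604 + 36\right)}{47991} = \left(- \frac{5902894}{47991}\right) 9640 = - \frac{56903898160}{47991}$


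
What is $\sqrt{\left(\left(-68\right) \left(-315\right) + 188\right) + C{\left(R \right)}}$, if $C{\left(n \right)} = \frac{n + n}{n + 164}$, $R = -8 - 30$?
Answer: $\frac{\sqrt{9528862}}{21} \approx 146.99$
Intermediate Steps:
$R = -38$ ($R = -8 - 30 = -38$)
$C{\left(n \right)} = \frac{2 n}{164 + n}$
$\sqrt{\left(\left(-68\right) \left(-315\right) + 188\right) + C{\left(R \right)}} = \sqrt{\left(\left(-68\right) \left(-315\right) + 188\right) + 2 \left(-38\right) \frac{1}{164 - 38}} = \sqrt{\left(21420 + 188\right) + 2 \left(-38\right) \frac{1}{126}} = \sqrt{21608 + 2 \left(-38\right) \frac{1}{126}} = \sqrt{21608 - \frac{38}{63}} = \sqrt{\frac{1361266}{63}} = \frac{\sqrt{9528862}}{21}$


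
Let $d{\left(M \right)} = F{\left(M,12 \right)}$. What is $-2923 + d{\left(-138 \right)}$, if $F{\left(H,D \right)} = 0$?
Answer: $-2923$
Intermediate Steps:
$d{\left(M \right)} = 0$
$-2923 + d{\left(-138 \right)} = -2923 + 0 = -2923$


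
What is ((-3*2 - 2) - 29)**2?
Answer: 1369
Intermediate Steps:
((-3*2 - 2) - 29)**2 = ((-6 - 2) - 29)**2 = (-8 - 29)**2 = (-37)**2 = 1369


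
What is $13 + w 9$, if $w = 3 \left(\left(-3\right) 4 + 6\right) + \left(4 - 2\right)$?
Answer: $-131$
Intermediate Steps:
$w = -16$ ($w = 3 \left(-12 + 6\right) + \left(4 - 2\right) = 3 \left(-6\right) + 2 = -18 + 2 = -16$)
$13 + w 9 = 13 - 144 = -131$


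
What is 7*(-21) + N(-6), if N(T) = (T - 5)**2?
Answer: -26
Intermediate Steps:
N(T) = (-5 + T)**2
7*(-21) + N(-6) = 7*(-21) + (-5 - 6)**2 = -147 + (-11)**2 = -147 + 121 = -26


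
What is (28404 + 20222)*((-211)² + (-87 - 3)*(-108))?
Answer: 2637522866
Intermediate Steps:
(28404 + 20222)*((-211)² + (-87 - 3)*(-108)) = 48626*(44521 - 90*(-108)) = 48626*(44521 + 9720) = 48626*54241 = 2637522866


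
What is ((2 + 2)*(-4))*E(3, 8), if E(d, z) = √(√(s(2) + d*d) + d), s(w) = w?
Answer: -16*√(3 + √11) ≈ -40.213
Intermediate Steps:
E(d, z) = √(d + √(2 + d²)) (E(d, z) = √(√(2 + d*d) + d) = √(√(2 + d²) + d) = √(d + √(2 + d²)))
((2 + 2)*(-4))*E(3, 8) = ((2 + 2)*(-4))*√(3 + √(2 + 3²)) = (4*(-4))*√(3 + √(2 + 9)) = -16*√(3 + √11)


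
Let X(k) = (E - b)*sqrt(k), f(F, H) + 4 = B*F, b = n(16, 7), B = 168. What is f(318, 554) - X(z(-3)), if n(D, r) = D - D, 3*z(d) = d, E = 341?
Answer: 53420 - 341*I ≈ 53420.0 - 341.0*I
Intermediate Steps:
z(d) = d/3
n(D, r) = 0
b = 0
f(F, H) = -4 + 168*F
X(k) = 341*sqrt(k) (X(k) = (341 - 1*0)*sqrt(k) = (341 + 0)*sqrt(k) = 341*sqrt(k))
f(318, 554) - X(z(-3)) = (-4 + 168*318) - 341*sqrt((1/3)*(-3)) = (-4 + 53424) - 341*sqrt(-1) = 53420 - 341*I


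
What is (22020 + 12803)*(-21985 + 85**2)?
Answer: -513987480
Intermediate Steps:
(22020 + 12803)*(-21985 + 85**2) = 34823*(-21985 + 7225) = 34823*(-14760) = -513987480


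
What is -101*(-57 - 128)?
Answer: 18685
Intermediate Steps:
-101*(-57 - 128) = -101*(-185) = 18685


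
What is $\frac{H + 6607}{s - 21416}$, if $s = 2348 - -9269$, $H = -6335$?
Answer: $- \frac{272}{9799} \approx -0.027758$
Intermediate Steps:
$s = 11617$ ($s = 2348 + 9269 = 11617$)
$\frac{H + 6607}{s - 21416} = \frac{-6335 + 6607}{11617 - 21416} = \frac{272}{-9799} = 272 \left(- \frac{1}{9799}\right) = - \frac{272}{9799}$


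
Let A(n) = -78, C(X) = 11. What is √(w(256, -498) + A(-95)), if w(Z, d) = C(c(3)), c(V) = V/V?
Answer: I*√67 ≈ 8.1853*I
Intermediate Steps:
c(V) = 1
w(Z, d) = 11
√(w(256, -498) + A(-95)) = √(11 - 78) = √(-67) = I*√67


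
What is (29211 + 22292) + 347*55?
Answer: 70588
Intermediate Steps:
(29211 + 22292) + 347*55 = 51503 + 19085 = 70588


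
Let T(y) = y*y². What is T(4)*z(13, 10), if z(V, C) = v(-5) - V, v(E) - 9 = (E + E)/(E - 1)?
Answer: -448/3 ≈ -149.33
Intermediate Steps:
v(E) = 9 + 2*E/(-1 + E) (v(E) = 9 + (E + E)/(E - 1) = 9 + (2*E)/(-1 + E) = 9 + 2*E/(-1 + E))
z(V, C) = 32/3 - V (z(V, C) = (-9 + 11*(-5))/(-1 - 5) - V = (-9 - 55)/(-6) - V = -⅙*(-64) - V = 32/3 - V)
T(y) = y³
T(4)*z(13, 10) = 4³*(32/3 - 1*13) = 64*(32/3 - 13) = 64*(-7/3) = -448/3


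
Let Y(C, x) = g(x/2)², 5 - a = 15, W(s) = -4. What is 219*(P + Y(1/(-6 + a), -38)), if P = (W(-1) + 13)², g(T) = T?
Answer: 96798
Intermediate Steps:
a = -10 (a = 5 - 1*15 = 5 - 15 = -10)
P = 81 (P = (-4 + 13)² = 9² = 81)
Y(C, x) = x²/4 (Y(C, x) = (x/2)² = x²/4)
219*(P + Y(1/(-6 + a), -38)) = 219*(81 + (¼)*(-38)²) = 219*(81 + (¼)*1444) = 219*(81 + 361) = 219*442 = 96798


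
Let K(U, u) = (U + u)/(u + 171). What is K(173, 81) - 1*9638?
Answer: -1214261/126 ≈ -9637.0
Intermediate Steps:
K(U, u) = (U + u)/(171 + u)
K(173, 81) - 1*9638 = (173 + 81)/(171 + 81) - 1*9638 = 254/252 - 9638 = (1/252)*254 - 9638 = 127/126 - 9638 = -1214261/126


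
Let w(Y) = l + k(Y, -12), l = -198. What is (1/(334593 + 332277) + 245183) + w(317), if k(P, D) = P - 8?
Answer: 163579209781/666870 ≈ 2.4529e+5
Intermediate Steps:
k(P, D) = -8 + P
w(Y) = -206 + Y (w(Y) = -198 + (-8 + Y) = -206 + Y)
(1/(334593 + 332277) + 245183) + w(317) = (1/(334593 + 332277) + 245183) + (-206 + 317) = (1/666870 + 245183) + 111 = 163505187211/666870 + 111 = 163579209781/666870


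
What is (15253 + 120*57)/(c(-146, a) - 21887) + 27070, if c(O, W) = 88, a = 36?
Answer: 590076837/21799 ≈ 27069.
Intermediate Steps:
(15253 + 120*57)/(c(-146, a) - 21887) + 27070 = (15253 + 120*57)/(88 - 21887) + 27070 = (15253 + 6840)/(-21799) + 27070 = 22093*(-1/21799) + 27070 = -22093/21799 + 27070 = 590076837/21799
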